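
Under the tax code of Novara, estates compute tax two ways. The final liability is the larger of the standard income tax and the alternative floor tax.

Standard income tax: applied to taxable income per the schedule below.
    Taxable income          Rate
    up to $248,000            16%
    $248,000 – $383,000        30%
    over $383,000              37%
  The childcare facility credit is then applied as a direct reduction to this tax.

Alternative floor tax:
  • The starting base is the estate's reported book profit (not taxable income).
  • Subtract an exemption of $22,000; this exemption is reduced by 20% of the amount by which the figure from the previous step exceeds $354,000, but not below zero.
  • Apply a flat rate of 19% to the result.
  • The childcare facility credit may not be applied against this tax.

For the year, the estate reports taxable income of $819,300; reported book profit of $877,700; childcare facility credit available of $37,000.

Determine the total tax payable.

Alternative floor tax:
  Base (reported book profit): $877,700
  Exemption: 20% × ($877,700 − $354,000) = $104,740 ≥ $22,000, so the exemption is fully phased out
  Base: $877,700 − $0 = $877,700
  $877,700 × 19% = $166,763

Standard income tax:
  $248,000 × 16% = $39,680
  $135,000 × 30% = $40,500
  $436,300 × 37% = $161,431
  → $241,611
  Less childcare facility credit $37,000 → $204,611

$204,611 > $166,763, so the standard income tax governs.

$204,611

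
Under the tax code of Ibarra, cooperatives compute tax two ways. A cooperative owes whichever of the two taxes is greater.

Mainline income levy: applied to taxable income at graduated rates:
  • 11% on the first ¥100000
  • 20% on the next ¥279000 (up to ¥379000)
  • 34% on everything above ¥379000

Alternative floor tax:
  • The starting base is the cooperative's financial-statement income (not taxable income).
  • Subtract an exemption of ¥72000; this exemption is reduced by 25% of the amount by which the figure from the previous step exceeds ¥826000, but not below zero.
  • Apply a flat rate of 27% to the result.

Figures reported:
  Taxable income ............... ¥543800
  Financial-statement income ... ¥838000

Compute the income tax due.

¥207630

Alternative floor tax:
  Base (financial-statement income): ¥838000
  Exemption: ¥72000 − 25% × (¥838000 − ¥826000) = ¥72000 − ¥3000 = ¥69000
  Base: ¥838000 − ¥69000 = ¥769000
  ¥769000 × 27% = ¥207630

Mainline income levy:
  ¥100000 × 11% = ¥11000
  ¥279000 × 20% = ¥55800
  ¥164800 × 34% = ¥56032
  → ¥122832

¥207630 > ¥122832, so the alternative floor tax is the binding amount.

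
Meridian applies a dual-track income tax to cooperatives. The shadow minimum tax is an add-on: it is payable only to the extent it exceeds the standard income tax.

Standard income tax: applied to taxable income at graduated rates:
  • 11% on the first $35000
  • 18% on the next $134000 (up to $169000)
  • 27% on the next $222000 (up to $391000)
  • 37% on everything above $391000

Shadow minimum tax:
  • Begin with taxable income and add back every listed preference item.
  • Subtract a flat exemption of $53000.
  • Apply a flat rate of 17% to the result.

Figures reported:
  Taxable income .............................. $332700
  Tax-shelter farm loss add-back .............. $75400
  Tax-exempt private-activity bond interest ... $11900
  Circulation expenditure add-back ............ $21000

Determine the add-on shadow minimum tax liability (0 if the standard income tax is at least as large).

$0

Standard income tax:
  $35000 × 11% = $3850
  $134000 × 18% = $24120
  $163700 × 27% = $44199
  → $72169

Shadow minimum tax:
  Adjusted income: $332700 + $75400 + $11900 + $21000 = $441000
  Less exemption $53000 → base $388000
  $388000 × 17% = $65960

$65960 ≤ $72169, so no add-on is due.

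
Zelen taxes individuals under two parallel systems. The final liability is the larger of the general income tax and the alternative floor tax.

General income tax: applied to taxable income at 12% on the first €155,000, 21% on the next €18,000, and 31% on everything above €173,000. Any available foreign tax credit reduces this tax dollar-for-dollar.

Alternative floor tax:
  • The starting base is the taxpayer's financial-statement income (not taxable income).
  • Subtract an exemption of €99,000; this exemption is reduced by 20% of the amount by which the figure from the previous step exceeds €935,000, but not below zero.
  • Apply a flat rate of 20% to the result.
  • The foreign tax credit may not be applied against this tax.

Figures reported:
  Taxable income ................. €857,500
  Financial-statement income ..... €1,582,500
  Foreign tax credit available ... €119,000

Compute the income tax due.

Alternative floor tax:
  Base (financial-statement income): €1,582,500
  Exemption: 20% × (€1,582,500 − €935,000) = €129,500 ≥ €99,000, so the exemption is fully phased out
  Base: €1,582,500 − €0 = €1,582,500
  €1,582,500 × 20% = €316,500

General income tax:
  €155,000 × 12% = €18,600
  €18,000 × 21% = €3,780
  €684,500 × 31% = €212,195
  → €234,575
  Less foreign tax credit €119,000 → €115,575

€316,500 > €115,575, so the alternative floor tax is the binding amount.

€316,500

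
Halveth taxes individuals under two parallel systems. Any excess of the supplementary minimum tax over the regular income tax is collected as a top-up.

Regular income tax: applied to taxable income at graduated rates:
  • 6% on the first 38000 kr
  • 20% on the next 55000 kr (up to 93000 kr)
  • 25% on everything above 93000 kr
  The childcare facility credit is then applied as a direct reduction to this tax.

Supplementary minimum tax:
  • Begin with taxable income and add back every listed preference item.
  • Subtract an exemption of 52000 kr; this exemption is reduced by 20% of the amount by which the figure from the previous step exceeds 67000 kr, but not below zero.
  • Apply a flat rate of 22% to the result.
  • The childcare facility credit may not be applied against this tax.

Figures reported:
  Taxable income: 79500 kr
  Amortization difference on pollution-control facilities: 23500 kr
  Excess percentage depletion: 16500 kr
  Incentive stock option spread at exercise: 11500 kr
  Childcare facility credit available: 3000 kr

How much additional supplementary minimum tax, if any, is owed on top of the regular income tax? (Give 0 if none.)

12616 kr

Regular income tax:
  38000 kr × 6% = 2280 kr
  41500 kr × 20% = 8300 kr
  → 10580 kr
  Less childcare facility credit 3000 kr → 7580 kr

Supplementary minimum tax:
  Adjusted income: 79500 kr + 23500 kr + 16500 kr + 11500 kr = 131000 kr
  Exemption: 52000 kr − 20% × (131000 kr − 67000 kr) = 52000 kr − 12800 kr = 39200 kr
  Base: 131000 kr − 39200 kr = 91800 kr
  91800 kr × 22% = 20196 kr

Excess of supplementary minimum tax over regular income tax: 20196 kr − 7580 kr = 12616 kr.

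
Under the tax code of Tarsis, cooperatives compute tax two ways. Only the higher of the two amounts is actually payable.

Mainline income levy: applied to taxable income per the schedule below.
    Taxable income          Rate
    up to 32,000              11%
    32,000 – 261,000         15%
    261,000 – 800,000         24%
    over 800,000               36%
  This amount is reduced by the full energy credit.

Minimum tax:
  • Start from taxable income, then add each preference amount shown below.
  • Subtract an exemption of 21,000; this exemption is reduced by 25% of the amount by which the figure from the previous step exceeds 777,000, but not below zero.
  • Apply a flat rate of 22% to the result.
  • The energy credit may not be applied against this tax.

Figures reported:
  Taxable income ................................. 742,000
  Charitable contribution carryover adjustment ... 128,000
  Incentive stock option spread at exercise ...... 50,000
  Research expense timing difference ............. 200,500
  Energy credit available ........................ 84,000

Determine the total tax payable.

246,510

Mainline income levy:
  32,000 × 11% = 3,520
  229,000 × 15% = 34,350
  481,000 × 24% = 115,440
  → 153,310
  Less energy credit 84,000 → 69,310

Minimum tax:
  Adjusted income: 742,000 + 128,000 + 50,000 + 200,500 = 1,120,500
  Exemption: 25% × (1,120,500 − 777,000) = 85,875 ≥ 21,000, so the exemption is fully phased out
  Base: 1,120,500 − 0 = 1,120,500
  1,120,500 × 22% = 246,510

246,510 > 69,310, so the minimum tax is the binding amount.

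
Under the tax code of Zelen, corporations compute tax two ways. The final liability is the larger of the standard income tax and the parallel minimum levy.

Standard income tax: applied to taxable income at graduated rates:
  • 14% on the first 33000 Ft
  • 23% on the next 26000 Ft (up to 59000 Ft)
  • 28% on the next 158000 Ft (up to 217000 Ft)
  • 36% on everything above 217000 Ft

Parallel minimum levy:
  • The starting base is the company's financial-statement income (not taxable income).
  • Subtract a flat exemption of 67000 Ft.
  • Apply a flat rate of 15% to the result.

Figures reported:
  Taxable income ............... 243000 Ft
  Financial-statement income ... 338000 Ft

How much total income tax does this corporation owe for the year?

64200 Ft

Standard income tax:
  33000 Ft × 14% = 4620 Ft
  26000 Ft × 23% = 5980 Ft
  158000 Ft × 28% = 44240 Ft
  26000 Ft × 36% = 9360 Ft
  → 64200 Ft

Parallel minimum levy:
  Base (financial-statement income): 338000 Ft
  Less exemption 67000 Ft → base 271000 Ft
  271000 Ft × 15% = 40650 Ft

64200 Ft > 40650 Ft, so the standard income tax governs.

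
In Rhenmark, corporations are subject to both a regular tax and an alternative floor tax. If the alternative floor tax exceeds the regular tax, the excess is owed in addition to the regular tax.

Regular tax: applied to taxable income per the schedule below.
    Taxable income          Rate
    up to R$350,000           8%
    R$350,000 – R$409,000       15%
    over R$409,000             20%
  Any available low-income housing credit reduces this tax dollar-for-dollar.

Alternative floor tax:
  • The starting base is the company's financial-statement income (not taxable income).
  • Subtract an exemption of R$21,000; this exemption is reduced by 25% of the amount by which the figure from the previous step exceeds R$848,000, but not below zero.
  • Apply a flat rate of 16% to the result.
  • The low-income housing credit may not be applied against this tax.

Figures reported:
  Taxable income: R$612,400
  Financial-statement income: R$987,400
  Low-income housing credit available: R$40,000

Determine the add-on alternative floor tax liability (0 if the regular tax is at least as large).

Regular tax:
  R$350,000 × 8% = R$28,000
  R$59,000 × 15% = R$8,850
  R$203,400 × 20% = R$40,680
  → R$77,530
  Less low-income housing credit R$40,000 → R$37,530

Alternative floor tax:
  Base (financial-statement income): R$987,400
  Exemption: 25% × (R$987,400 − R$848,000) = R$34,850 ≥ R$21,000, so the exemption is fully phased out
  Base: R$987,400 − R$0 = R$987,400
  R$987,400 × 16% = R$157,984

Excess of alternative floor tax over regular tax: R$157,984 − R$37,530 = R$120,454.

R$120,454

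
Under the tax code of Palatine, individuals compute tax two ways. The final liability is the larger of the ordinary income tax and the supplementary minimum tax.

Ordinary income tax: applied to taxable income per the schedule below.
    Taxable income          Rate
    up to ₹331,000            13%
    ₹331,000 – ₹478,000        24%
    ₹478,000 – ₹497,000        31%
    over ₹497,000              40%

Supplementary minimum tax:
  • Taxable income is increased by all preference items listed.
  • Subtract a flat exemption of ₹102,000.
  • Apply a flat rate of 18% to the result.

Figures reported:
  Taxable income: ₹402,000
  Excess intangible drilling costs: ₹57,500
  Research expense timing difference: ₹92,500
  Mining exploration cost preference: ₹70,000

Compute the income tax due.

₹93,600

Ordinary income tax:
  ₹331,000 × 13% = ₹43,030
  ₹71,000 × 24% = ₹17,040
  → ₹60,070

Supplementary minimum tax:
  Adjusted income: ₹402,000 + ₹57,500 + ₹92,500 + ₹70,000 = ₹622,000
  Less exemption ₹102,000 → base ₹520,000
  ₹520,000 × 18% = ₹93,600

₹93,600 > ₹60,070, so the supplementary minimum tax is the binding amount.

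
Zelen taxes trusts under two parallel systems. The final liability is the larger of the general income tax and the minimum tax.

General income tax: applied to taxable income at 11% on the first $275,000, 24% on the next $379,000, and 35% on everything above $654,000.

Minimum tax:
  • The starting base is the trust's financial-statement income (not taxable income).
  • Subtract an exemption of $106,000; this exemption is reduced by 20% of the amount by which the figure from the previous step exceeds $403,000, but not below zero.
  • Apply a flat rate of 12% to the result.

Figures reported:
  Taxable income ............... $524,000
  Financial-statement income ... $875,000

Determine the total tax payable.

General income tax:
  $275,000 × 11% = $30,250
  $249,000 × 24% = $59,760
  → $90,010

Minimum tax:
  Base (financial-statement income): $875,000
  Exemption: $106,000 − 20% × ($875,000 − $403,000) = $106,000 − $94,400 = $11,600
  Base: $875,000 − $11,600 = $863,400
  $863,400 × 12% = $103,608

$103,608 > $90,010, so the minimum tax is the binding amount.

$103,608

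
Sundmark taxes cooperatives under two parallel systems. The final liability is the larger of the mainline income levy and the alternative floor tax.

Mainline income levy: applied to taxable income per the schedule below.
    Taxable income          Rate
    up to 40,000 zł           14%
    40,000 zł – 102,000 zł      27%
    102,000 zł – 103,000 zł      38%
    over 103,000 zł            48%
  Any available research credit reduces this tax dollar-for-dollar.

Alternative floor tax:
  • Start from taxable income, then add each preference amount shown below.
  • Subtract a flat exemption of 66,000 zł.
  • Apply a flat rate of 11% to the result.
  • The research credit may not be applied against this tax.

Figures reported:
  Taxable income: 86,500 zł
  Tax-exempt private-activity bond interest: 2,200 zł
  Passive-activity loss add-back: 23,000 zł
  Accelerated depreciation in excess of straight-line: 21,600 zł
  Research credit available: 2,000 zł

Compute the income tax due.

Mainline income levy:
  40,000 zł × 14% = 5,600 zł
  46,500 zł × 27% = 12,555 zł
  → 18,155 zł
  Less research credit 2,000 zł → 16,155 zł

Alternative floor tax:
  Adjusted income: 86,500 zł + 2,200 zł + 23,000 zł + 21,600 zł = 133,300 zł
  Less exemption 66,000 zł → base 67,300 zł
  67,300 zł × 11% = 7,403 zł

16,155 zł > 7,403 zł, so the mainline income levy governs.

16,155 zł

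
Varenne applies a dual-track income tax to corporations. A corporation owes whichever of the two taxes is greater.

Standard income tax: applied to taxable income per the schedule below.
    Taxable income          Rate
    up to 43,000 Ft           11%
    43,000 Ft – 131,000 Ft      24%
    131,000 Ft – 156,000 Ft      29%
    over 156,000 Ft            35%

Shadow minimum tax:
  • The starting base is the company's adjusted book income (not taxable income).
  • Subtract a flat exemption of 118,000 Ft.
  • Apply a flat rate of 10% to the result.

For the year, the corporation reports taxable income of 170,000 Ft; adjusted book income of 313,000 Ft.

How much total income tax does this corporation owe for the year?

38,000 Ft

Standard income tax:
  43,000 Ft × 11% = 4,730 Ft
  88,000 Ft × 24% = 21,120 Ft
  25,000 Ft × 29% = 7,250 Ft
  14,000 Ft × 35% = 4,900 Ft
  → 38,000 Ft

Shadow minimum tax:
  Base (adjusted book income): 313,000 Ft
  Less exemption 118,000 Ft → base 195,000 Ft
  195,000 Ft × 10% = 19,500 Ft

38,000 Ft > 19,500 Ft, so the standard income tax governs.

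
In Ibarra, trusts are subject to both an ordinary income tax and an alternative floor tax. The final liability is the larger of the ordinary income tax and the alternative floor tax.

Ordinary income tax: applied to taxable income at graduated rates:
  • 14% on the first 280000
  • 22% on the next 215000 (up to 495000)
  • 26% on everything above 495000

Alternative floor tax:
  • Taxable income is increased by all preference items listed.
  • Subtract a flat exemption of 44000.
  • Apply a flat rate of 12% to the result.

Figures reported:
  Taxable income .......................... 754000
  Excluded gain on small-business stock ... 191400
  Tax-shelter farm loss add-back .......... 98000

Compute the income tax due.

Alternative floor tax:
  Adjusted income: 754000 + 191400 + 98000 = 1043400
  Less exemption 44000 → base 999400
  999400 × 12% = 119928

Ordinary income tax:
  280000 × 14% = 39200
  215000 × 22% = 47300
  259000 × 26% = 67340
  → 153840

153840 > 119928, so the ordinary income tax governs.

153840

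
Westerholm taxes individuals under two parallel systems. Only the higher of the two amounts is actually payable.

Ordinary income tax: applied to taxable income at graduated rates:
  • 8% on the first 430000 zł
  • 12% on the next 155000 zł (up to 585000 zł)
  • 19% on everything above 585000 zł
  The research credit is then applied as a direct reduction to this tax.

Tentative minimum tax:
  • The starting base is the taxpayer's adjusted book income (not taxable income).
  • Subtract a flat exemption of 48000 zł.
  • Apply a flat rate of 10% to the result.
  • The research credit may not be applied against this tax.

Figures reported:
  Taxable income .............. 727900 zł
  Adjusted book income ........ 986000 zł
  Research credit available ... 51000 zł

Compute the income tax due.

Tentative minimum tax:
  Base (adjusted book income): 986000 zł
  Less exemption 48000 zł → base 938000 zł
  938000 zł × 10% = 93800 zł

Ordinary income tax:
  430000 zł × 8% = 34400 zł
  155000 zł × 12% = 18600 zł
  142900 zł × 19% = 27151 zł
  → 80151 zł
  Less research credit 51000 zł → 29151 zł

93800 zł > 29151 zł, so the tentative minimum tax is the binding amount.

93800 zł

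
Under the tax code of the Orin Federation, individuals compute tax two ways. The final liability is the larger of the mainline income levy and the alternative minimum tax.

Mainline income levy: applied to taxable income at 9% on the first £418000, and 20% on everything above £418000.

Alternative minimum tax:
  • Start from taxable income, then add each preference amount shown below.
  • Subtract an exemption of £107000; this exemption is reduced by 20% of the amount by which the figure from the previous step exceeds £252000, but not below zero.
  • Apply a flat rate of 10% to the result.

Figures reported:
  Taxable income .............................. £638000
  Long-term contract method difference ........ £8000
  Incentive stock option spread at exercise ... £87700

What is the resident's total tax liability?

Mainline income levy:
  £418000 × 9% = £37620
  £220000 × 20% = £44000
  → £81620

Alternative minimum tax:
  Adjusted income: £638000 + £8000 + £87700 = £733700
  Exemption: £107000 − 20% × (£733700 − £252000) = £107000 − £96340 = £10660
  Base: £733700 − £10660 = £723040
  £723040 × 10% = £72304

£81620 > £72304, so the mainline income levy governs.

£81620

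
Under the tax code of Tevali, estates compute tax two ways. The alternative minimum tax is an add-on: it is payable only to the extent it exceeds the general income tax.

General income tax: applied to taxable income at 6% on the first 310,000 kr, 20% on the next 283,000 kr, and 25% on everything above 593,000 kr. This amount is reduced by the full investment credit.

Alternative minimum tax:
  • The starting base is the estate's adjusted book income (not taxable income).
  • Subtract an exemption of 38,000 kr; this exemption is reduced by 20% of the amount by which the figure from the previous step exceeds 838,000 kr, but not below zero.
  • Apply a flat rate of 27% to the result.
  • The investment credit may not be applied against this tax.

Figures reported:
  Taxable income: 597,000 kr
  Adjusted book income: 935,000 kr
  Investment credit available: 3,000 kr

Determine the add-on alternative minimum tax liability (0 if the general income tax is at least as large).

General income tax:
  310,000 kr × 6% = 18,600 kr
  283,000 kr × 20% = 56,600 kr
  4,000 kr × 25% = 1,000 kr
  → 76,200 kr
  Less investment credit 3,000 kr → 73,200 kr

Alternative minimum tax:
  Base (adjusted book income): 935,000 kr
  Exemption: 38,000 kr − 20% × (935,000 kr − 838,000 kr) = 38,000 kr − 19,400 kr = 18,600 kr
  Base: 935,000 kr − 18,600 kr = 916,400 kr
  916,400 kr × 27% = 247,428 kr

Excess of alternative minimum tax over general income tax: 247,428 kr − 73,200 kr = 174,228 kr.

174,228 kr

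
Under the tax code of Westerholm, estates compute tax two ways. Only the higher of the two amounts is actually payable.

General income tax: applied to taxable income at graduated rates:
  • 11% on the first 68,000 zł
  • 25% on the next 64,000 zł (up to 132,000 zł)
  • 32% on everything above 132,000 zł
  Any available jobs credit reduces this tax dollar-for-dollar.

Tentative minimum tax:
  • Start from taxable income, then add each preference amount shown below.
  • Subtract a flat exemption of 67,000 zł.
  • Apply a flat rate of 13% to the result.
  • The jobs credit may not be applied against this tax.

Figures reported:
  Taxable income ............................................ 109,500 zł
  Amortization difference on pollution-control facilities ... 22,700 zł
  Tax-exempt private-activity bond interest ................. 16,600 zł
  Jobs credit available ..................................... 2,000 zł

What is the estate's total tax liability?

General income tax:
  68,000 zł × 11% = 7,480 zł
  41,500 zł × 25% = 10,375 zł
  → 17,855 zł
  Less jobs credit 2,000 zł → 15,855 zł

Tentative minimum tax:
  Adjusted income: 109,500 zł + 22,700 zł + 16,600 zł = 148,800 zł
  Less exemption 67,000 zł → base 81,800 zł
  81,800 zł × 13% = 10,634 zł

15,855 zł > 10,634 zł, so the general income tax governs.

15,855 zł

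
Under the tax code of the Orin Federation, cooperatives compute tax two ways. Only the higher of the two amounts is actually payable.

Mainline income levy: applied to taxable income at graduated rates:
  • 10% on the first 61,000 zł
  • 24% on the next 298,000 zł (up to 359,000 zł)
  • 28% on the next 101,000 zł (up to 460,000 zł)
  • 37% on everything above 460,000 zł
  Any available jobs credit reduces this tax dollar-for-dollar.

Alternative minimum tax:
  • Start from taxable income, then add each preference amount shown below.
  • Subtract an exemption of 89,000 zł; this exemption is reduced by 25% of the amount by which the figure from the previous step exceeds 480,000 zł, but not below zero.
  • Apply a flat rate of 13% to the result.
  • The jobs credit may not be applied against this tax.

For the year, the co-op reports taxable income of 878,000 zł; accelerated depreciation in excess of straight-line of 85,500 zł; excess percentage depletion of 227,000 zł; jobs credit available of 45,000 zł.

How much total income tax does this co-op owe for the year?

215,560 zł

Alternative minimum tax:
  Adjusted income: 878,000 zł + 85,500 zł + 227,000 zł = 1,190,500 zł
  Exemption: 25% × (1,190,500 zł − 480,000 zł) = 177,625 zł ≥ 89,000 zł, so the exemption is fully phased out
  Base: 1,190,500 zł − 0 zł = 1,190,500 zł
  1,190,500 zł × 13% = 154,765 zł

Mainline income levy:
  61,000 zł × 10% = 6,100 zł
  298,000 zł × 24% = 71,520 zł
  101,000 zł × 28% = 28,280 zł
  418,000 zł × 37% = 154,660 zł
  → 260,560 zł
  Less jobs credit 45,000 zł → 215,560 zł

215,560 zł > 154,765 zł, so the mainline income levy governs.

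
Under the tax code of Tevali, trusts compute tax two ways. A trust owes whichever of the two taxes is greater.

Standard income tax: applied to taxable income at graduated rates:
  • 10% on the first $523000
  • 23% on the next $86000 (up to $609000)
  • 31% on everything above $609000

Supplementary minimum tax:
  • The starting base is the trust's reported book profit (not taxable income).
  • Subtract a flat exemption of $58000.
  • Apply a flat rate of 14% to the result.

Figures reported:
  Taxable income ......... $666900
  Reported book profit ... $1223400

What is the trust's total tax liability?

Supplementary minimum tax:
  Base (reported book profit): $1223400
  Less exemption $58000 → base $1165400
  $1165400 × 14% = $163156

Standard income tax:
  $523000 × 10% = $52300
  $86000 × 23% = $19780
  $57900 × 31% = $17949
  → $90029

$163156 > $90029, so the supplementary minimum tax is the binding amount.

$163156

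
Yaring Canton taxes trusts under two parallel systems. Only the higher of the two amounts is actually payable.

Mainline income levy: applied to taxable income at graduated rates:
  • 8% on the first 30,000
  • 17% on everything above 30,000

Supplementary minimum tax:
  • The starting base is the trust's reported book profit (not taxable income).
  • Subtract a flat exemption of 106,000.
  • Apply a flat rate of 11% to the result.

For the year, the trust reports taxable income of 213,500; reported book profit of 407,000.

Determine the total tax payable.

33,595

Supplementary minimum tax:
  Base (reported book profit): 407,000
  Less exemption 106,000 → base 301,000
  301,000 × 11% = 33,110

Mainline income levy:
  30,000 × 8% = 2,400
  183,500 × 17% = 31,195
  → 33,595

33,595 > 33,110, so the mainline income levy governs.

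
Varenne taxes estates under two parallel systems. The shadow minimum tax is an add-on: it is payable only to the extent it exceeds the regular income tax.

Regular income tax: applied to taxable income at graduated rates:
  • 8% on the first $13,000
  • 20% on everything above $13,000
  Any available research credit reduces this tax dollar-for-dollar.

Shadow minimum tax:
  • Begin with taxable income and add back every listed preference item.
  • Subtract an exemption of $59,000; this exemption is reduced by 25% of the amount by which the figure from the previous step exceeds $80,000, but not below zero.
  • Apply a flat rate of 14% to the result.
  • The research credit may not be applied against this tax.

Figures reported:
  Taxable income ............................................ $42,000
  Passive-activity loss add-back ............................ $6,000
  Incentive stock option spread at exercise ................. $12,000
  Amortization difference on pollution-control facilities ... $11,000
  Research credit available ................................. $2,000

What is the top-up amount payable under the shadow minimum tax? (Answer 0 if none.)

$0

Regular income tax:
  $13,000 × 8% = $1,040
  $29,000 × 20% = $5,800
  → $6,840
  Less research credit $2,000 → $4,840

Shadow minimum tax:
  Adjusted income: $42,000 + $6,000 + $12,000 + $11,000 = $71,000
  Exemption: $71,000 ≤ $80,000, so full $59,000 applies
  Base: $71,000 − $59,000 = $12,000
  $12,000 × 14% = $1,680

$1,680 ≤ $4,840, so no add-on is due.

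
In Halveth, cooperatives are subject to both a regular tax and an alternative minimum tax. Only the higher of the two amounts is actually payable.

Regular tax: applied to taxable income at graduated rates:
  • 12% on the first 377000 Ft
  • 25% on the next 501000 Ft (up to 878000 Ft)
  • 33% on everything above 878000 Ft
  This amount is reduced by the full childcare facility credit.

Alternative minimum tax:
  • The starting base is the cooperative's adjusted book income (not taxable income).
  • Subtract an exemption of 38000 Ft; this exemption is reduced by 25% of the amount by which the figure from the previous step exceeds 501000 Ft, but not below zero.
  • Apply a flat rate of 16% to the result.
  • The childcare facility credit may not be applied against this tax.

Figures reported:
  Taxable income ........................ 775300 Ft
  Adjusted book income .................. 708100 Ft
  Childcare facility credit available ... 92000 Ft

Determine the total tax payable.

Regular tax:
  377000 Ft × 12% = 45240 Ft
  398300 Ft × 25% = 99575 Ft
  → 144815 Ft
  Less childcare facility credit 92000 Ft → 52815 Ft

Alternative minimum tax:
  Base (adjusted book income): 708100 Ft
  Exemption: 25% × (708100 Ft − 501000 Ft) = 51775 Ft ≥ 38000 Ft, so the exemption is fully phased out
  Base: 708100 Ft − 0 Ft = 708100 Ft
  708100 Ft × 16% = 113296 Ft

113296 Ft > 52815 Ft, so the alternative minimum tax is the binding amount.

113296 Ft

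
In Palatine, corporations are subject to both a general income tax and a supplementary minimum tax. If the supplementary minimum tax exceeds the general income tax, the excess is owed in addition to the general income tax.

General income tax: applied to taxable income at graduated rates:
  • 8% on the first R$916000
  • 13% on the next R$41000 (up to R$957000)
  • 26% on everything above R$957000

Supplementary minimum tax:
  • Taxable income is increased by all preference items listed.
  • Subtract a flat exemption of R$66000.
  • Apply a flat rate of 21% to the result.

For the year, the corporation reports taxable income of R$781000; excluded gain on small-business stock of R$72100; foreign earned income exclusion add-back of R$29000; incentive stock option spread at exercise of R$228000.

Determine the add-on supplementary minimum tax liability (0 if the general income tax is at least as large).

R$156781

General income tax:
  R$781000 × 8% = R$62480

Supplementary minimum tax:
  Adjusted income: R$781000 + R$72100 + R$29000 + R$228000 = R$1110100
  Less exemption R$66000 → base R$1044100
  R$1044100 × 21% = R$219261

Excess of supplementary minimum tax over general income tax: R$219261 − R$62480 = R$156781.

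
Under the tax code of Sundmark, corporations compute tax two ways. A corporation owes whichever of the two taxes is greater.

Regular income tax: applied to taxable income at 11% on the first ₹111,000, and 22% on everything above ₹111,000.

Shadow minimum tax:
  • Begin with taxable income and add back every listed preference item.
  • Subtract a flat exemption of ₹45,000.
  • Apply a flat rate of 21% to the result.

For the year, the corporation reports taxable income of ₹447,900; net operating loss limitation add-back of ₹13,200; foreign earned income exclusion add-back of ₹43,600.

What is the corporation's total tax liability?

₹96,537

Shadow minimum tax:
  Adjusted income: ₹447,900 + ₹13,200 + ₹43,600 = ₹504,700
  Less exemption ₹45,000 → base ₹459,700
  ₹459,700 × 21% = ₹96,537

Regular income tax:
  ₹111,000 × 11% = ₹12,210
  ₹336,900 × 22% = ₹74,118
  → ₹86,328

₹96,537 > ₹86,328, so the shadow minimum tax is the binding amount.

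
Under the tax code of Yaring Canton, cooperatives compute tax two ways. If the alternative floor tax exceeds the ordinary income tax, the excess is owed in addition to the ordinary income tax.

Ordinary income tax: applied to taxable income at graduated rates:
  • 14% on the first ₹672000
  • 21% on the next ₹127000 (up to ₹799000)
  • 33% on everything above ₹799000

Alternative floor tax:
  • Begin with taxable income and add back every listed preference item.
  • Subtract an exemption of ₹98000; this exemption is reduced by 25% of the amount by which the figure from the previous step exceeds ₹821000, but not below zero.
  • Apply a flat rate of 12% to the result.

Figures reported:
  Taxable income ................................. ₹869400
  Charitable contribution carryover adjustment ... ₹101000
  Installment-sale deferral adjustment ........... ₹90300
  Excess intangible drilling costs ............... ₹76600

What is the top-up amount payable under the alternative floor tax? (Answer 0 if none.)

₹0

Alternative floor tax:
  Adjusted income: ₹869400 + ₹101000 + ₹90300 + ₹76600 = ₹1137300
  Exemption: ₹98000 − 25% × (₹1137300 − ₹821000) = ₹98000 − ₹79075 = ₹18925
  Base: ₹1137300 − ₹18925 = ₹1118375
  ₹1118375 × 12% = ₹134205

Ordinary income tax:
  ₹672000 × 14% = ₹94080
  ₹127000 × 21% = ₹26670
  ₹70400 × 33% = ₹23232
  → ₹143982

₹134205 ≤ ₹143982, so no add-on is due.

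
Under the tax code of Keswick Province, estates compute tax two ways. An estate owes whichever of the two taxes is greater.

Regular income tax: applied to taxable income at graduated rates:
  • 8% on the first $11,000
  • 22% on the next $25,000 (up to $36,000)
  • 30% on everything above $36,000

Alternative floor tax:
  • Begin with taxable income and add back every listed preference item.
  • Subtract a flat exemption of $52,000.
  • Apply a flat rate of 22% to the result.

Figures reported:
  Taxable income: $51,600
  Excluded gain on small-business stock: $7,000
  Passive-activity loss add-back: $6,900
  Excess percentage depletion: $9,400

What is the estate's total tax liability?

$11,060

Regular income tax:
  $11,000 × 8% = $880
  $25,000 × 22% = $5,500
  $15,600 × 30% = $4,680
  → $11,060

Alternative floor tax:
  Adjusted income: $51,600 + $7,000 + $6,900 + $9,400 = $74,900
  Less exemption $52,000 → base $22,900
  $22,900 × 22% = $5,038

$11,060 > $5,038, so the regular income tax governs.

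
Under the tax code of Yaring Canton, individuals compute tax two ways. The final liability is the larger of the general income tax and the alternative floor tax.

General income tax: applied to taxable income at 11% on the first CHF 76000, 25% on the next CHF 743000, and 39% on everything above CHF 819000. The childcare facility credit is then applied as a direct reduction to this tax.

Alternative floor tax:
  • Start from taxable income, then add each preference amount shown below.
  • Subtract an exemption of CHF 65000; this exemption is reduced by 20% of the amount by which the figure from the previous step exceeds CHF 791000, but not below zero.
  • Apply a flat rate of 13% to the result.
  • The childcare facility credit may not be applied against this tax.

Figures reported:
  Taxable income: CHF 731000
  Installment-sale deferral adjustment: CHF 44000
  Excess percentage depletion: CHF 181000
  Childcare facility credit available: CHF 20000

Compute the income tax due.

Alternative floor tax:
  Adjusted income: CHF 731000 + CHF 44000 + CHF 181000 = CHF 956000
  Exemption: CHF 65000 − 20% × (CHF 956000 − CHF 791000) = CHF 65000 − CHF 33000 = CHF 32000
  Base: CHF 956000 − CHF 32000 = CHF 924000
  CHF 924000 × 13% = CHF 120120

General income tax:
  CHF 76000 × 11% = CHF 8360
  CHF 655000 × 25% = CHF 163750
  → CHF 172110
  Less childcare facility credit CHF 20000 → CHF 152110

CHF 152110 > CHF 120120, so the general income tax governs.

CHF 152110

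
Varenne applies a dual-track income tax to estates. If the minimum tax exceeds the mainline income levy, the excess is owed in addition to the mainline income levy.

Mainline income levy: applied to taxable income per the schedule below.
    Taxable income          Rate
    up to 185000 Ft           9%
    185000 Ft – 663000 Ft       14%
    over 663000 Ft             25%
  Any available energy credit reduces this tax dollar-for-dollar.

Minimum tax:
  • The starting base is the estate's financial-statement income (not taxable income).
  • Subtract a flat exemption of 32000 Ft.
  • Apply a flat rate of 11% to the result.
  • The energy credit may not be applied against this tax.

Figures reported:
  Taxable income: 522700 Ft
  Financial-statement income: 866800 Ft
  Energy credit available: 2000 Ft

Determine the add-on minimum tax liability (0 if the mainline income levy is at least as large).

Mainline income levy:
  185000 Ft × 9% = 16650 Ft
  337700 Ft × 14% = 47278 Ft
  → 63928 Ft
  Less energy credit 2000 Ft → 61928 Ft

Minimum tax:
  Base (financial-statement income): 866800 Ft
  Less exemption 32000 Ft → base 834800 Ft
  834800 Ft × 11% = 91828 Ft

Excess of minimum tax over mainline income levy: 91828 Ft − 61928 Ft = 29900 Ft.

29900 Ft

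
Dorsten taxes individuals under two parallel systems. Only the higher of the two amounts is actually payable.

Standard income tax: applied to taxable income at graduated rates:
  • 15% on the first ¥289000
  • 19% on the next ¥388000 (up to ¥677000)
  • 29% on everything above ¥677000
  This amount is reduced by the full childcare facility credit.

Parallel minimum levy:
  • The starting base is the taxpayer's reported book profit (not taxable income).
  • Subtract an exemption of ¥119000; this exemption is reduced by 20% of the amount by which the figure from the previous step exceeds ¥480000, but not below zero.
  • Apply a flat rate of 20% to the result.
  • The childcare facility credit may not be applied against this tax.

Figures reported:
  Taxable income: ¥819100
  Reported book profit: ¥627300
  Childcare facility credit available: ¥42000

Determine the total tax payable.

Standard income tax:
  ¥289000 × 15% = ¥43350
  ¥388000 × 19% = ¥73720
  ¥142100 × 29% = ¥41209
  → ¥158279
  Less childcare facility credit ¥42000 → ¥116279

Parallel minimum levy:
  Base (reported book profit): ¥627300
  Exemption: ¥119000 − 20% × (¥627300 − ¥480000) = ¥119000 − ¥29460 = ¥89540
  Base: ¥627300 − ¥89540 = ¥537760
  ¥537760 × 20% = ¥107552

¥116279 > ¥107552, so the standard income tax governs.

¥116279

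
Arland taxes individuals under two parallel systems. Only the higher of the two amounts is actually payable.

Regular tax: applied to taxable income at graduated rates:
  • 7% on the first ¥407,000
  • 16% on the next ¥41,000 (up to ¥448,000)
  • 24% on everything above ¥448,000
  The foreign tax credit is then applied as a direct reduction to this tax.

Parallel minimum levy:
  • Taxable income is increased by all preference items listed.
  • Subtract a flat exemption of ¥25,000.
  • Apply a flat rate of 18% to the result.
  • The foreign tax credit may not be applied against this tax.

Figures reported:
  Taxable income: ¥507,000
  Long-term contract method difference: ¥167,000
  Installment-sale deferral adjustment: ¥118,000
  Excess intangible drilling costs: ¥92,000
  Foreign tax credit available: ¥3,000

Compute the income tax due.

Parallel minimum levy:
  Adjusted income: ¥507,000 + ¥167,000 + ¥118,000 + ¥92,000 = ¥884,000
  Less exemption ¥25,000 → base ¥859,000
  ¥859,000 × 18% = ¥154,620

Regular tax:
  ¥407,000 × 7% = ¥28,490
  ¥41,000 × 16% = ¥6,560
  ¥59,000 × 24% = ¥14,160
  → ¥49,210
  Less foreign tax credit ¥3,000 → ¥46,210

¥154,620 > ¥46,210, so the parallel minimum levy is the binding amount.

¥154,620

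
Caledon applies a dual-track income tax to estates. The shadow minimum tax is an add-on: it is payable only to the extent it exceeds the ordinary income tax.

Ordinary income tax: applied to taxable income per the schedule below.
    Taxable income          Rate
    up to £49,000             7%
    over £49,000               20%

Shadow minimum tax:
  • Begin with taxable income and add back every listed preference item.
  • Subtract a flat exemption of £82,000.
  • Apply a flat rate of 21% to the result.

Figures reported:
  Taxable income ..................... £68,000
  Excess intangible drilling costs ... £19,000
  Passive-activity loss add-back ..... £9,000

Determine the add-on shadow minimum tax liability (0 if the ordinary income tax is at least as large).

£0

Ordinary income tax:
  £49,000 × 7% = £3,430
  £19,000 × 20% = £3,800
  → £7,230

Shadow minimum tax:
  Adjusted income: £68,000 + £19,000 + £9,000 = £96,000
  Less exemption £82,000 → base £14,000
  £14,000 × 21% = £2,940

£2,940 ≤ £7,230, so no add-on is due.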